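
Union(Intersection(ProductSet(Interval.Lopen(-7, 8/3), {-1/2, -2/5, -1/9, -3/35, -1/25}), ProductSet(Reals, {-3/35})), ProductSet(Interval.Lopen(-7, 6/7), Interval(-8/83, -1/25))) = Union(ProductSet(Interval.Lopen(-7, 6/7), Interval(-8/83, -1/25)), ProductSet(Interval.Lopen(-7, 8/3), {-3/35}))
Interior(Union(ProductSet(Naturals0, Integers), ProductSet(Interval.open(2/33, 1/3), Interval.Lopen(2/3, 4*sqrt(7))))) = Union(ProductSet(Complement(Interval.open(2/33, 1/3), Complement(Naturals0, Interval.open(2/33, 1/3))), Complement(Interval.open(2/3, 4*sqrt(7)), Complement(Integers, Interval.open(2/3, 4*sqrt(7))))), ProductSet(Complement(Interval.open(2/33, 1/3), Union(Complement(Naturals0, Interval.open(2/33, 1/3)), Naturals0)), Interval.open(2/3, 4*sqrt(7))), ProductSet(Complement(Naturals0, Union(Complement(Naturals0, Interval.open(2/33, 1/3)), {2/33, 1/3})), Complement(Integers, Union(Complement(Integers, Interval.open(2/3, 4*sqrt(7))), {2/3, 4*sqrt(7)}))), ProductSet(Complement(Naturals0, Union(Complement(Naturals0, Interval.open(2/33, 1/3)), Interval(2/33, 1/3))), Complement(Integers, Complement(Integers, Interval.open(2/3, 4*sqrt(7))))), ProductSet(Union(Complement(Naturals0, Complement(Naturals0, Interval.open(2/33, 1/3))), Complement(Naturals0, Union(Complement(Naturals0, Interval.open(2/33, 1/3)), Interval(2/33, 1/3)))), Complement(Integers, Union(Complement(Integers, Interval.open(2/3, 4*sqrt(7))), Interval(2/3, 4*sqrt(7))))), ProductSet(Union(Complement(Interval.open(2/33, 1/3), Naturals0), Interval.open(2/33, 1/3)), Complement(Interval.open(2/3, 4*sqrt(7)), Integers)))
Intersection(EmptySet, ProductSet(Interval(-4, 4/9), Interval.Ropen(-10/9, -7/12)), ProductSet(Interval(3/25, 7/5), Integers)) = EmptySet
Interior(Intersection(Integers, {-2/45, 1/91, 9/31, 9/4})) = EmptySet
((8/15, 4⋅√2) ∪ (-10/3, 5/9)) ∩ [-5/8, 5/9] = [-5/8, 5/9]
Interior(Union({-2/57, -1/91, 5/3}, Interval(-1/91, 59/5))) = Interval.open(-1/91, 59/5)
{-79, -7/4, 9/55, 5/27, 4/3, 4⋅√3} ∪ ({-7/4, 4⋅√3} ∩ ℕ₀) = {-79, -7/4, 9/55, 5/27, 4/3, 4⋅√3}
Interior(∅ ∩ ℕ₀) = ∅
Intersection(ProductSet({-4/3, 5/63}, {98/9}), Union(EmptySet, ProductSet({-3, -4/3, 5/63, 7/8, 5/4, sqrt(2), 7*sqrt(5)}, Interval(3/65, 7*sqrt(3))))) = ProductSet({-4/3, 5/63}, {98/9})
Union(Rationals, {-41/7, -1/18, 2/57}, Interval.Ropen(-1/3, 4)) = Union(Interval(-1/3, 4), Rationals)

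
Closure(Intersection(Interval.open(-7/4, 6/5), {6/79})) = {6/79}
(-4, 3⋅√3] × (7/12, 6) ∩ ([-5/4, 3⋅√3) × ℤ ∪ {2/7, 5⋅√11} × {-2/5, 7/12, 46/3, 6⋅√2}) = [-5/4, 3⋅√3) × {1, 2, …, 5}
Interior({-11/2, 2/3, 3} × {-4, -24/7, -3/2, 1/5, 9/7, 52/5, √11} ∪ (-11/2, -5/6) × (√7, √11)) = (-11/2, -5/6) × (√7, √11)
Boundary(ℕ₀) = ℕ₀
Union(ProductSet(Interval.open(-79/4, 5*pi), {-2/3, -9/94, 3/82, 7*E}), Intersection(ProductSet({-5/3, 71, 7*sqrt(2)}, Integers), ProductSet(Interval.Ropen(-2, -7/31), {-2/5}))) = ProductSet(Interval.open(-79/4, 5*pi), {-2/3, -9/94, 3/82, 7*E})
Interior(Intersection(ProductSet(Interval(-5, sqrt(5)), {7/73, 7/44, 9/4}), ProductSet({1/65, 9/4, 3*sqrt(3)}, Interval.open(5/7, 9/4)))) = EmptySet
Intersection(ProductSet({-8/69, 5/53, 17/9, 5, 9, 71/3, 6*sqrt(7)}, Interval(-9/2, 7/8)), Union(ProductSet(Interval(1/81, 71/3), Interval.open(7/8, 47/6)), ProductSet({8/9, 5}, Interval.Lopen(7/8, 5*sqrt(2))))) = EmptySet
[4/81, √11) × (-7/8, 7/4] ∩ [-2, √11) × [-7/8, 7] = [4/81, √11) × (-7/8, 7/4]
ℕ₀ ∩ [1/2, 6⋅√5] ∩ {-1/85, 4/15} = ∅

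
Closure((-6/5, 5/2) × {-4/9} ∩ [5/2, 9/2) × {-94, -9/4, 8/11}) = ∅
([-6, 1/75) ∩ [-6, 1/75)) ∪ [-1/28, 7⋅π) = [-6, 7⋅π)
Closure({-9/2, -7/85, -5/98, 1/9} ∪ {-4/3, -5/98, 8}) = {-9/2, -4/3, -7/85, -5/98, 1/9, 8}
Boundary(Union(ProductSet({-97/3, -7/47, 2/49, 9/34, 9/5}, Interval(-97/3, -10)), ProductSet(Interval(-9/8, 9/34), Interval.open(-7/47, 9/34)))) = Union(ProductSet({-9/8, 9/34}, Interval(-7/47, 9/34)), ProductSet({-97/3, -7/47, 2/49, 9/34, 9/5}, Interval(-97/3, -10)), ProductSet(Interval(-9/8, 9/34), {-7/47, 9/34}))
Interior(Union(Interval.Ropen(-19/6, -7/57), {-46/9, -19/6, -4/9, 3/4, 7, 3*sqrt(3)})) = Interval.open(-19/6, -7/57)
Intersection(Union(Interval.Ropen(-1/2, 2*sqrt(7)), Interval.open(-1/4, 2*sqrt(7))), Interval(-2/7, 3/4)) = Interval(-2/7, 3/4)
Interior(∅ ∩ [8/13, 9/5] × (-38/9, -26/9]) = ∅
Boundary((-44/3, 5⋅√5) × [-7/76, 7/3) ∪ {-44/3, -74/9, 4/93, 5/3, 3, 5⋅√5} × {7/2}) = ({-44/3, 5⋅√5} × [-7/76, 7/3]) ∪ ([-44/3, 5⋅√5] × {-7/76, 7/3}) ∪ ({-44/3, -74/9, 4/93, 5/3, 3, 5⋅√5} × {7/2})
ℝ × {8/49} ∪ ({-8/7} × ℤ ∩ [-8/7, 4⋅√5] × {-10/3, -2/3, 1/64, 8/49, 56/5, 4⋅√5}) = ℝ × {8/49}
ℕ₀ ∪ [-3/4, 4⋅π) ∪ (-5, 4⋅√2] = (-5, 4⋅π) ∪ ℕ₀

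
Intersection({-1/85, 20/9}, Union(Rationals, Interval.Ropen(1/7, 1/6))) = {-1/85, 20/9}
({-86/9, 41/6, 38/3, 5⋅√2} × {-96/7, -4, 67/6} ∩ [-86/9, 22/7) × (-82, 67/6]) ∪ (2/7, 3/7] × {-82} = ({-86/9} × {-96/7, -4, 67/6}) ∪ ((2/7, 3/7] × {-82})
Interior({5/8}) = ∅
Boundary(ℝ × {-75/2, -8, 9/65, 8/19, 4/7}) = ℝ × {-75/2, -8, 9/65, 8/19, 4/7}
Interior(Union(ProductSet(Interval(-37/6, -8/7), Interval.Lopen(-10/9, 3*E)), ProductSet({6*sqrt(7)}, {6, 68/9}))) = ProductSet(Interval.open(-37/6, -8/7), Interval.open(-10/9, 3*E))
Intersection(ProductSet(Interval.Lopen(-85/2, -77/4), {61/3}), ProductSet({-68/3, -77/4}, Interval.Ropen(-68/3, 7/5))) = EmptySet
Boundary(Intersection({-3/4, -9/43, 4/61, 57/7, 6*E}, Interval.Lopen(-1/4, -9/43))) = {-9/43}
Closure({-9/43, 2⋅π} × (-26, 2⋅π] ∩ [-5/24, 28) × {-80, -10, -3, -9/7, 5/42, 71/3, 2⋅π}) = {2⋅π} × {-10, -3, -9/7, 5/42, 2⋅π}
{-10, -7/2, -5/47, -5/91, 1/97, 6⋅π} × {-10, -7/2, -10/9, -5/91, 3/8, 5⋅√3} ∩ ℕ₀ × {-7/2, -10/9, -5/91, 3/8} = ∅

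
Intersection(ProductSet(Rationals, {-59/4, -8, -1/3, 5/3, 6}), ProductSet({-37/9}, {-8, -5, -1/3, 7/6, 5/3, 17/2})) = ProductSet({-37/9}, {-8, -1/3, 5/3})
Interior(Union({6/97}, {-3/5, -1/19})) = EmptySet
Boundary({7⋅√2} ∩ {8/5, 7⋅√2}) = {7⋅√2}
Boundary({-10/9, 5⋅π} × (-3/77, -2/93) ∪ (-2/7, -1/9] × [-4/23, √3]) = ({-10/9, 5⋅π} × [-3/77, -2/93]) ∪ ({-2/7, -1/9} × [-4/23, √3]) ∪ ([-2/7, -1/9] × {-4/23, √3})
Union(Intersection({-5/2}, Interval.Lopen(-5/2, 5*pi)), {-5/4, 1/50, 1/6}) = {-5/4, 1/50, 1/6}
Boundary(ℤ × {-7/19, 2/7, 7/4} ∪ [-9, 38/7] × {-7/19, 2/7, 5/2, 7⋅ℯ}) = (ℤ × {-7/19, 2/7, 7/4}) ∪ ([-9, 38/7] × {-7/19, 2/7, 5/2, 7⋅ℯ})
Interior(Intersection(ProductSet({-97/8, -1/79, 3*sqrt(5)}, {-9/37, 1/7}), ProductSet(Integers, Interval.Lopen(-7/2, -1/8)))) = EmptySet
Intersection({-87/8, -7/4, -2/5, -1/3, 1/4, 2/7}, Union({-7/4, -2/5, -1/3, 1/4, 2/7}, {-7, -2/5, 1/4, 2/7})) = {-7/4, -2/5, -1/3, 1/4, 2/7}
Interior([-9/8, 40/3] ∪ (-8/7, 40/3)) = (-8/7, 40/3)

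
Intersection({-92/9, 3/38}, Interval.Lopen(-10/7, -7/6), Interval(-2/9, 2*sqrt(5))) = EmptySet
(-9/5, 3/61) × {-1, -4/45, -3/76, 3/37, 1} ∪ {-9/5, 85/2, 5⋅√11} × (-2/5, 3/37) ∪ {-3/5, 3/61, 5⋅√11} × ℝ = ({-3/5, 3/61, 5⋅√11} × ℝ) ∪ ((-9/5, 3/61) × {-1, -4/45, -3/76, 3/37, 1}) ∪ ({-9/5, 85/2, 5⋅√11} × (-2/5, 3/37))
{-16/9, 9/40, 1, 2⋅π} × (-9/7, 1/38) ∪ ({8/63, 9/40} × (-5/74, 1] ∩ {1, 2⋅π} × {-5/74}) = {-16/9, 9/40, 1, 2⋅π} × (-9/7, 1/38)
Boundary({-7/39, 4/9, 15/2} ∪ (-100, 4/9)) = {-100, 4/9, 15/2}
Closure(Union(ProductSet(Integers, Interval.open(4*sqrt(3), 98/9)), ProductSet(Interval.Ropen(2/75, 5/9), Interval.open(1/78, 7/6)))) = Union(ProductSet({2/75, 5/9}, Interval(1/78, 7/6)), ProductSet(Integers, Interval(4*sqrt(3), 98/9)), ProductSet(Interval(2/75, 5/9), {1/78, 7/6}), ProductSet(Interval.Ropen(2/75, 5/9), Interval.open(1/78, 7/6)))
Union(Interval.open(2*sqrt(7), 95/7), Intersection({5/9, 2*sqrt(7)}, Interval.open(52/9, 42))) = Interval.open(2*sqrt(7), 95/7)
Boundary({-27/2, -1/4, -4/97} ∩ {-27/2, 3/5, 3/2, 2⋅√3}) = {-27/2}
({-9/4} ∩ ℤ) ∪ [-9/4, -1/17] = [-9/4, -1/17]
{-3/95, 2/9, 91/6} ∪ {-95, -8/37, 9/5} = {-95, -8/37, -3/95, 2/9, 9/5, 91/6}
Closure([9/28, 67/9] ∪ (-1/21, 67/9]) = [-1/21, 67/9]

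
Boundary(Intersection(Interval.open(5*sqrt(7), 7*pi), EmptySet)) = EmptySet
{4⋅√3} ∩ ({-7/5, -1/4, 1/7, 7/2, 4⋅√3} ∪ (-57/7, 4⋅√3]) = {4⋅√3}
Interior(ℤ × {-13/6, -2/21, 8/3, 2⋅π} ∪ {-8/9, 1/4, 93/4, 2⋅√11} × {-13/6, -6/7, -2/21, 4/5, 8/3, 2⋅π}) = ∅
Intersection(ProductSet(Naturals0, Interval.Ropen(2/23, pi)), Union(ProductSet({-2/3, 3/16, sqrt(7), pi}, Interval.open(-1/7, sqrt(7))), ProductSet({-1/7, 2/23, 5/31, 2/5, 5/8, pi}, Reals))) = EmptySet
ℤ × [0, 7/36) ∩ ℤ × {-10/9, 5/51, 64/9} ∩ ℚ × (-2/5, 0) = ∅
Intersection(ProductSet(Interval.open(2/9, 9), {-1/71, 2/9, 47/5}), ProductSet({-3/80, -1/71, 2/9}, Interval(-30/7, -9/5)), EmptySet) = EmptySet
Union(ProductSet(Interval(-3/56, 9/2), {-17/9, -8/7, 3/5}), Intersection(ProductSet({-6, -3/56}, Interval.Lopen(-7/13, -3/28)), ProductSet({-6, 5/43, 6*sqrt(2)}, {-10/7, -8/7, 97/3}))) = ProductSet(Interval(-3/56, 9/2), {-17/9, -8/7, 3/5})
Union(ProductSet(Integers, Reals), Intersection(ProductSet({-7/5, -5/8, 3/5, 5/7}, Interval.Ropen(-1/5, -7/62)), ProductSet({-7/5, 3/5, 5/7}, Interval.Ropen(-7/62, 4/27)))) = ProductSet(Integers, Reals)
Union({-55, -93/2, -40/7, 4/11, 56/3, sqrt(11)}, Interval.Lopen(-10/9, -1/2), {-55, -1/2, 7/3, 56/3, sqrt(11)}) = Union({-55, -93/2, -40/7, 4/11, 7/3, 56/3, sqrt(11)}, Interval.Lopen(-10/9, -1/2))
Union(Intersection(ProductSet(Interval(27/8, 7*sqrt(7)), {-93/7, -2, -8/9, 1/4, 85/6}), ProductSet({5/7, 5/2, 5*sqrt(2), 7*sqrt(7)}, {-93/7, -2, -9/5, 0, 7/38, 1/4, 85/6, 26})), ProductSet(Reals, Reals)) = ProductSet(Reals, Reals)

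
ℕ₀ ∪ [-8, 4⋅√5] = [-8, 4⋅√5] ∪ ℕ₀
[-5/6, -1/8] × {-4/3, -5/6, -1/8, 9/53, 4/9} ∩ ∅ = ∅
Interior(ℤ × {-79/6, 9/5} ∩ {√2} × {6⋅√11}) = ∅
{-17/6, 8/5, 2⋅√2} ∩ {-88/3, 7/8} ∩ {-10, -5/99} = ∅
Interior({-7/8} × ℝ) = ∅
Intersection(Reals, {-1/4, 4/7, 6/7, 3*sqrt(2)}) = {-1/4, 4/7, 6/7, 3*sqrt(2)}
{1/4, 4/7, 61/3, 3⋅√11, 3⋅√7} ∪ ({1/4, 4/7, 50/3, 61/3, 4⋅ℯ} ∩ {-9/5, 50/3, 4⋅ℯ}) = {1/4, 4/7, 50/3, 61/3, 3⋅√11, 3⋅√7, 4⋅ℯ}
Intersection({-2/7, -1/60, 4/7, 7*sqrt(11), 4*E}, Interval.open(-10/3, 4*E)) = {-2/7, -1/60, 4/7}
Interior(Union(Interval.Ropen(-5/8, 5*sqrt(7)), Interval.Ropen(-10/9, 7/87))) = Interval.open(-10/9, 5*sqrt(7))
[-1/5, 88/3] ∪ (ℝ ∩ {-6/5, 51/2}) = {-6/5} ∪ [-1/5, 88/3]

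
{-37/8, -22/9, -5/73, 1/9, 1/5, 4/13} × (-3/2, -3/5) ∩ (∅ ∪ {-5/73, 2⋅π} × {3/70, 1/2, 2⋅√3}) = ∅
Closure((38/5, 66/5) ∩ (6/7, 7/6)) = ∅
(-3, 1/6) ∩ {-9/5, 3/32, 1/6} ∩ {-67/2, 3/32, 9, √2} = {3/32}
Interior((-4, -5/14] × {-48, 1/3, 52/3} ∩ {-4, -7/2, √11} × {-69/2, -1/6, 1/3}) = ∅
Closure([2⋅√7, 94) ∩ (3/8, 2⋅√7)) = ∅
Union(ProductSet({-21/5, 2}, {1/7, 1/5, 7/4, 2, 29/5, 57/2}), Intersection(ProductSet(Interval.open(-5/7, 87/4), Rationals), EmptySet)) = ProductSet({-21/5, 2}, {1/7, 1/5, 7/4, 2, 29/5, 57/2})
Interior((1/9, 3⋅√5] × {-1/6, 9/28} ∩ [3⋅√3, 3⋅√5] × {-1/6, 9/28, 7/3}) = ∅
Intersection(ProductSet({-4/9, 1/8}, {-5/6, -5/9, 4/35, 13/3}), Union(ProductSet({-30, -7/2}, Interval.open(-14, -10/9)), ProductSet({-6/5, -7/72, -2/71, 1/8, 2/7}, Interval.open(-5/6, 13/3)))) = ProductSet({1/8}, {-5/9, 4/35})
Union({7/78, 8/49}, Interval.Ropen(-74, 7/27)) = Interval.Ropen(-74, 7/27)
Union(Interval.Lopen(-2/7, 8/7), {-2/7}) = Interval(-2/7, 8/7)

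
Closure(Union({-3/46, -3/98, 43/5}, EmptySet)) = {-3/46, -3/98, 43/5}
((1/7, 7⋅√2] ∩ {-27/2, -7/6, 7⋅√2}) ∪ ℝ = ℝ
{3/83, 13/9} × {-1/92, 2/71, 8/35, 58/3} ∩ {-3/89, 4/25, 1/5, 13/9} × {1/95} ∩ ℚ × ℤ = ∅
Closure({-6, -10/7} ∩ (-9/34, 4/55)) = ∅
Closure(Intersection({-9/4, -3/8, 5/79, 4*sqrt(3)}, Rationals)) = {-9/4, -3/8, 5/79}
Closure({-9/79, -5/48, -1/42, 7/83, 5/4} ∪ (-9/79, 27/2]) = [-9/79, 27/2]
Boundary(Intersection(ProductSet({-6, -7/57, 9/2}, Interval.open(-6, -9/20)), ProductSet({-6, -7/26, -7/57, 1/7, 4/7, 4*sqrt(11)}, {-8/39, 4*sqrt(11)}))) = EmptySet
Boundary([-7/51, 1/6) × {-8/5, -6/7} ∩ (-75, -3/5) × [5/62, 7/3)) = ∅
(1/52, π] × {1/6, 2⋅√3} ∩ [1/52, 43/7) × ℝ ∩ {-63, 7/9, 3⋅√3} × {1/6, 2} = {7/9} × {1/6}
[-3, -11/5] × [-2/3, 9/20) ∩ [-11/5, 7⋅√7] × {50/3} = ∅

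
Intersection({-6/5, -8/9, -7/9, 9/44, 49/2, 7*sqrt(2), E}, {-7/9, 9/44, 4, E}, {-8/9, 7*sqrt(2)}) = EmptySet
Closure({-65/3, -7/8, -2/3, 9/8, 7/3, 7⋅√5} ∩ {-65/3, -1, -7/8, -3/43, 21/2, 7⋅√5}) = {-65/3, -7/8, 7⋅√5}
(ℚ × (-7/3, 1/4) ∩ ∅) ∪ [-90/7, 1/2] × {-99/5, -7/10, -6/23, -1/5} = [-90/7, 1/2] × {-99/5, -7/10, -6/23, -1/5}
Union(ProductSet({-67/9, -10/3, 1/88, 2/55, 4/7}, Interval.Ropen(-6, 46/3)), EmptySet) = ProductSet({-67/9, -10/3, 1/88, 2/55, 4/7}, Interval.Ropen(-6, 46/3))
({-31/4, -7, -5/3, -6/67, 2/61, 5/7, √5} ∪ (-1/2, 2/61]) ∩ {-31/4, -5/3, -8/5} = {-31/4, -5/3}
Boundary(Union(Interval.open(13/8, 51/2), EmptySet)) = {13/8, 51/2}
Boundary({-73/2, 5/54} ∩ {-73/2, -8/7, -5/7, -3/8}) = {-73/2}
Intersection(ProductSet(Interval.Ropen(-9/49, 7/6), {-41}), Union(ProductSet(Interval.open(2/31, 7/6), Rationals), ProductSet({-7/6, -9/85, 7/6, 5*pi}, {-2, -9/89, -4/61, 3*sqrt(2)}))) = ProductSet(Interval.open(2/31, 7/6), {-41})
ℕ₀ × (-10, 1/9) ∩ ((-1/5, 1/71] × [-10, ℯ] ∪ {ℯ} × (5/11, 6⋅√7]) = {0} × (-10, 1/9)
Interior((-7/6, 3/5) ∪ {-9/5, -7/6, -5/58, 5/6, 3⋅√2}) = (-7/6, 3/5)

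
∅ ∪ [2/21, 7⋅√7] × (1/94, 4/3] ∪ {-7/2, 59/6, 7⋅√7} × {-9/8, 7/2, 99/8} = ({-7/2, 59/6, 7⋅√7} × {-9/8, 7/2, 99/8}) ∪ ([2/21, 7⋅√7] × (1/94, 4/3])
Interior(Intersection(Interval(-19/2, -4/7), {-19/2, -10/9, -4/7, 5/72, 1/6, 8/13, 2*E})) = EmptySet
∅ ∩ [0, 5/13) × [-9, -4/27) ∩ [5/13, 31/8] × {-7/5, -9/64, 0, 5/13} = ∅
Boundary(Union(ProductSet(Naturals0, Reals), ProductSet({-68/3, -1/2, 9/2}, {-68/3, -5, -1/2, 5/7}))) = Union(ProductSet({-68/3, -1/2, 9/2}, {-68/3, -5, -1/2, 5/7}), ProductSet(Naturals0, Reals))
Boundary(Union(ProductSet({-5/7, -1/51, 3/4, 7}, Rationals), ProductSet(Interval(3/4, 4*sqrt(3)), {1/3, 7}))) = Union(ProductSet({-5/7, -1/51, 3/4, 7}, Reals), ProductSet(Interval(3/4, 4*sqrt(3)), {1/3, 7}))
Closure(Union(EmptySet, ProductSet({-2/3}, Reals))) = ProductSet({-2/3}, Reals)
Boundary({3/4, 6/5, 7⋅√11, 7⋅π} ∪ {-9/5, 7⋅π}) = {-9/5, 3/4, 6/5, 7⋅√11, 7⋅π}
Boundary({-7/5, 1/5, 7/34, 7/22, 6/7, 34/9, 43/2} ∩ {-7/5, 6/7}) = {-7/5, 6/7}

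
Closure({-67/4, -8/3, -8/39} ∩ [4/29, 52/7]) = ∅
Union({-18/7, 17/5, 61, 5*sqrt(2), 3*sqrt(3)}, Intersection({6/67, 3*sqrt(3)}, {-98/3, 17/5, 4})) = {-18/7, 17/5, 61, 5*sqrt(2), 3*sqrt(3)}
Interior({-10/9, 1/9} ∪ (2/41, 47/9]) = (2/41, 47/9)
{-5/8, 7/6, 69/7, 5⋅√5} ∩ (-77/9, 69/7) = {-5/8, 7/6}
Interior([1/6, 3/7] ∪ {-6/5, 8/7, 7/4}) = (1/6, 3/7)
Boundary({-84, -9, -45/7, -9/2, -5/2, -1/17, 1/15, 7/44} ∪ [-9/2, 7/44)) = {-84, -9, -45/7, -9/2, 7/44}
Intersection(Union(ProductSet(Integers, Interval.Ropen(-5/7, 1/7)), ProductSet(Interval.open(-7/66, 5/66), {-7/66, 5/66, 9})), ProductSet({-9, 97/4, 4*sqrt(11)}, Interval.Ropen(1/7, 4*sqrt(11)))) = EmptySet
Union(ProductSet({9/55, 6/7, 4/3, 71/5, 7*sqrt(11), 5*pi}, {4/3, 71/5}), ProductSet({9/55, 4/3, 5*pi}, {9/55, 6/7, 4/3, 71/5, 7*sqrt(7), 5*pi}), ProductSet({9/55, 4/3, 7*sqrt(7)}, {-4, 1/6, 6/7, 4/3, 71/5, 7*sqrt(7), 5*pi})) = Union(ProductSet({9/55, 4/3, 7*sqrt(7)}, {-4, 1/6, 6/7, 4/3, 71/5, 7*sqrt(7), 5*pi}), ProductSet({9/55, 4/3, 5*pi}, {9/55, 6/7, 4/3, 71/5, 7*sqrt(7), 5*pi}), ProductSet({9/55, 6/7, 4/3, 71/5, 7*sqrt(11), 5*pi}, {4/3, 71/5}))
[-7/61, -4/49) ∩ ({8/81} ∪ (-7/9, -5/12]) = ∅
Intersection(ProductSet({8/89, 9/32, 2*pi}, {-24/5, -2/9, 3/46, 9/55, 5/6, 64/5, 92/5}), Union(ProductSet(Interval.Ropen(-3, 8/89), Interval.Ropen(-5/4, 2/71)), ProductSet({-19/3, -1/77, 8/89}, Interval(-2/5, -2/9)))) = ProductSet({8/89}, {-2/9})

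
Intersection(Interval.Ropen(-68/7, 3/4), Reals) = Interval.Ropen(-68/7, 3/4)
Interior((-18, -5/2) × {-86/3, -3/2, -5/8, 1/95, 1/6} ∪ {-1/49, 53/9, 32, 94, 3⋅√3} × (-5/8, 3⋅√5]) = ∅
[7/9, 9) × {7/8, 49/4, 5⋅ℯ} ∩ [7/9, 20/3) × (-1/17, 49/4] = [7/9, 20/3) × {7/8, 49/4}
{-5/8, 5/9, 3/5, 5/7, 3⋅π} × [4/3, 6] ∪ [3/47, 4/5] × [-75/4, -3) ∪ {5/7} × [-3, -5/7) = ({5/7} × [-3, -5/7)) ∪ ([3/47, 4/5] × [-75/4, -3)) ∪ ({-5/8, 5/9, 3/5, 5/7, 3⋅π} × [4/3, 6])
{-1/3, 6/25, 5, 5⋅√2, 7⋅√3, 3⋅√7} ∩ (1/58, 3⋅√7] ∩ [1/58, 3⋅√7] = {6/25, 5, 5⋅√2, 3⋅√7}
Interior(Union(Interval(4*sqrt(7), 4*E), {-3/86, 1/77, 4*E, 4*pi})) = Interval.open(4*sqrt(7), 4*E)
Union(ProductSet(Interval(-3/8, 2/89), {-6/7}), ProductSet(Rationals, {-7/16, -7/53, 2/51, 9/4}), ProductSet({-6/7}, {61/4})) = Union(ProductSet({-6/7}, {61/4}), ProductSet(Interval(-3/8, 2/89), {-6/7}), ProductSet(Rationals, {-7/16, -7/53, 2/51, 9/4}))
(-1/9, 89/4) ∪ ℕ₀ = (-1/9, 89/4) ∪ ℕ₀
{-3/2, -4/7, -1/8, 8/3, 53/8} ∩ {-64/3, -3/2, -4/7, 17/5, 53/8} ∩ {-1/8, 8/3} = ∅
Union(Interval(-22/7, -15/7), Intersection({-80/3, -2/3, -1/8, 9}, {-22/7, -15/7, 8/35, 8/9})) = Interval(-22/7, -15/7)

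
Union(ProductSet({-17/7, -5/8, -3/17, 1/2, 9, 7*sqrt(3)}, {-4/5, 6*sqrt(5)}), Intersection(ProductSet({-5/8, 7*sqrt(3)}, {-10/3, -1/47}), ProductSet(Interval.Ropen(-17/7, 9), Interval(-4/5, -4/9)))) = ProductSet({-17/7, -5/8, -3/17, 1/2, 9, 7*sqrt(3)}, {-4/5, 6*sqrt(5)})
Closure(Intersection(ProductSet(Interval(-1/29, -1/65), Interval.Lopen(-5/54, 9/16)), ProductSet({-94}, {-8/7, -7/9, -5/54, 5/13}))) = EmptySet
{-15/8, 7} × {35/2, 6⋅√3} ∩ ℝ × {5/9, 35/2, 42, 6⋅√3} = {-15/8, 7} × {35/2, 6⋅√3}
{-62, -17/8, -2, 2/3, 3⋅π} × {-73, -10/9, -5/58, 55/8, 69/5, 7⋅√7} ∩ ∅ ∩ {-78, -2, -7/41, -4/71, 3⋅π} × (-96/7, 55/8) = ∅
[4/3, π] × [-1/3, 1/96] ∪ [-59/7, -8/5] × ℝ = ([-59/7, -8/5] × ℝ) ∪ ([4/3, π] × [-1/3, 1/96])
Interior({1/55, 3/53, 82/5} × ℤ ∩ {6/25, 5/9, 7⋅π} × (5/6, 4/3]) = ∅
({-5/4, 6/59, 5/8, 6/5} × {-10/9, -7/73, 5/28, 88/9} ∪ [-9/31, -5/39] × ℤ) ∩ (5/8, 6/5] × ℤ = ∅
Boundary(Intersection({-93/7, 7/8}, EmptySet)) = EmptySet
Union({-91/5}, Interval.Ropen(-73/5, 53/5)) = Union({-91/5}, Interval.Ropen(-73/5, 53/5))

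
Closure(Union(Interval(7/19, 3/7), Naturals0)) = Union(Complement(Naturals0, Interval.open(7/19, 3/7)), Interval(7/19, 3/7), Naturals0)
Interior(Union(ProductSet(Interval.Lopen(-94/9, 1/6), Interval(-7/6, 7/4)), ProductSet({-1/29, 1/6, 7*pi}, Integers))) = Union(ProductSet({-1/29}, Union(Complement(Integers, Union(Complement(Integers, Interval.open(-7/6, 7/4)), {-7/6, 7/4})), Complement(Integers, Union(Complement(Integers, Interval.open(-7/6, 7/4)), Interval(-7/6, 7/4))), Complement(Range(-1, 2, 1), Complement(Integers, Interval.open(-7/6, 7/4))))), ProductSet(Interval.open(-94/9, 1/6), Complement(Interval.open(-7/6, 7/4), Complement(Integers, Interval.open(-7/6, 7/4)))), ProductSet(Union(Interval.open(-94/9, -1/29), Interval.open(-1/29, 1/6)), Interval.open(-7/6, 7/4)))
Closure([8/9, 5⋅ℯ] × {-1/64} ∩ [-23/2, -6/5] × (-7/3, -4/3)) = ∅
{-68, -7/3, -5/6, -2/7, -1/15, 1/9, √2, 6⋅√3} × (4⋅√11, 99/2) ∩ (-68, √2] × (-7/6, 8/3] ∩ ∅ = ∅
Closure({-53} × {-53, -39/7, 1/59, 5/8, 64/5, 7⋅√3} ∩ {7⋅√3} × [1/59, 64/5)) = ∅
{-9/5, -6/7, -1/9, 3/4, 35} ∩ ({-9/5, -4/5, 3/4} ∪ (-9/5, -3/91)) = {-9/5, -6/7, -1/9, 3/4}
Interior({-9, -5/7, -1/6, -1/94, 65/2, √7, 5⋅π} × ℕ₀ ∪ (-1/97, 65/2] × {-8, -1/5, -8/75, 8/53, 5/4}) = ∅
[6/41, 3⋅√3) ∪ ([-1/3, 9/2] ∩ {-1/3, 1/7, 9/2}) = {-1/3, 1/7} ∪ [6/41, 3⋅√3)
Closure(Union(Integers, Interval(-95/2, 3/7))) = Union(Integers, Interval(-95/2, 3/7))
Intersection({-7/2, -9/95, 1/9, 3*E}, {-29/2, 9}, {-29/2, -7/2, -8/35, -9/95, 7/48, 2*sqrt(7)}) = EmptySet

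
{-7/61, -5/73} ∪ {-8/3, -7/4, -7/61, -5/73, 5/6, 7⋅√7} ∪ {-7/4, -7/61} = {-8/3, -7/4, -7/61, -5/73, 5/6, 7⋅√7}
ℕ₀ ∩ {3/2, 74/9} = ∅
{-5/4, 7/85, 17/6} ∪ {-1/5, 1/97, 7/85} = {-5/4, -1/5, 1/97, 7/85, 17/6}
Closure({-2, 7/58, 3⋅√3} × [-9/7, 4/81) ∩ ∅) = ∅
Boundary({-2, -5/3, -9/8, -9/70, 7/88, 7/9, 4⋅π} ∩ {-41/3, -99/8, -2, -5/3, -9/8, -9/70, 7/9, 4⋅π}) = {-2, -5/3, -9/8, -9/70, 7/9, 4⋅π}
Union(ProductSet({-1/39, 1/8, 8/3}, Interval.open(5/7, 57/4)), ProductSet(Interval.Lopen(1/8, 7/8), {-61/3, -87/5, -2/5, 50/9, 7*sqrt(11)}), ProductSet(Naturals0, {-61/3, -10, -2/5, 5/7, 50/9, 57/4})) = Union(ProductSet({-1/39, 1/8, 8/3}, Interval.open(5/7, 57/4)), ProductSet(Interval.Lopen(1/8, 7/8), {-61/3, -87/5, -2/5, 50/9, 7*sqrt(11)}), ProductSet(Naturals0, {-61/3, -10, -2/5, 5/7, 50/9, 57/4}))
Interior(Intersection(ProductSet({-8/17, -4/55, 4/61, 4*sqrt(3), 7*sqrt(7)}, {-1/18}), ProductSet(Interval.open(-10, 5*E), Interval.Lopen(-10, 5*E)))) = EmptySet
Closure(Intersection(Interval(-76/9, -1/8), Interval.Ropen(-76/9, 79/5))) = Interval(-76/9, -1/8)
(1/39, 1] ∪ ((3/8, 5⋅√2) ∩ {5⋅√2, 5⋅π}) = (1/39, 1]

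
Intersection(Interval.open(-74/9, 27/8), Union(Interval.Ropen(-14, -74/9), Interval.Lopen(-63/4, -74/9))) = EmptySet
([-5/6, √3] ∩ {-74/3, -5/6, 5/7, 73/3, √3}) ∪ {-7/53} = {-5/6, -7/53, 5/7, √3}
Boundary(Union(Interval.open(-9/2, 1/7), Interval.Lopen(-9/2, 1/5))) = {-9/2, 1/5}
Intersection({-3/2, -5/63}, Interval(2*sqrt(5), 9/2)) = EmptySet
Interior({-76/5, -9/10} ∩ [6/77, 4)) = ∅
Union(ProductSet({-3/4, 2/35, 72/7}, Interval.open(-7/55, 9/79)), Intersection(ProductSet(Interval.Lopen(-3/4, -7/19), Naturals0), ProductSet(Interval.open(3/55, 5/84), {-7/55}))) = ProductSet({-3/4, 2/35, 72/7}, Interval.open(-7/55, 9/79))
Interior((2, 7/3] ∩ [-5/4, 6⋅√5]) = (2, 7/3)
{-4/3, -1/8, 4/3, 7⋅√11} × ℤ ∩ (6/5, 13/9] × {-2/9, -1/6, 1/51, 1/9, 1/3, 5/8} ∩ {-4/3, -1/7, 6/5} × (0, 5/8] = ∅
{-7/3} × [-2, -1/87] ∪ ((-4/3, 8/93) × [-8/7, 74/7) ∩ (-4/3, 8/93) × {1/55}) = ({-7/3} × [-2, -1/87]) ∪ ((-4/3, 8/93) × {1/55})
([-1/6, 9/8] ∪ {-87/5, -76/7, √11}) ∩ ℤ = {0, 1}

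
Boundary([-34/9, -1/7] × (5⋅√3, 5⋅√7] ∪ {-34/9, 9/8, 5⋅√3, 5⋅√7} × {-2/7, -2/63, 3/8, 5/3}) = ({-34/9, -1/7} × [5⋅√3, 5⋅√7]) ∪ ([-34/9, -1/7] × {5⋅√3, 5⋅√7}) ∪ ({-34/9, 9/8, 5⋅√3, 5⋅√7} × {-2/7, -2/63, 3/8, 5/3})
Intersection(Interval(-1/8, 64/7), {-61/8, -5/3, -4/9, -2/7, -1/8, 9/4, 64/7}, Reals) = {-1/8, 9/4, 64/7}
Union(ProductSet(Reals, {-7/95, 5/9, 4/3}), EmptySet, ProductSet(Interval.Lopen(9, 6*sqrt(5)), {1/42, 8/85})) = Union(ProductSet(Interval.Lopen(9, 6*sqrt(5)), {1/42, 8/85}), ProductSet(Reals, {-7/95, 5/9, 4/3}))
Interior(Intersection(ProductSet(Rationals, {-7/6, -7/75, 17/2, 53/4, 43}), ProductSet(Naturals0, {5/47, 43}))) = EmptySet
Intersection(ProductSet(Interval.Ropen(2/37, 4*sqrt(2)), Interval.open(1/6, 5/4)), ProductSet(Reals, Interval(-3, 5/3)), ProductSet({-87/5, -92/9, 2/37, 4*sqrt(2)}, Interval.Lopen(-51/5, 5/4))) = ProductSet({2/37}, Interval.open(1/6, 5/4))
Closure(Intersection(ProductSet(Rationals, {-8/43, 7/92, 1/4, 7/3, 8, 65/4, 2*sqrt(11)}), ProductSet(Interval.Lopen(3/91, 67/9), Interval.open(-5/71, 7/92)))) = EmptySet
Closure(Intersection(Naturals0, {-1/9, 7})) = {7}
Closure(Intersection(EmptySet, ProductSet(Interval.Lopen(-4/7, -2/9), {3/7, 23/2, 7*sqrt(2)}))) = EmptySet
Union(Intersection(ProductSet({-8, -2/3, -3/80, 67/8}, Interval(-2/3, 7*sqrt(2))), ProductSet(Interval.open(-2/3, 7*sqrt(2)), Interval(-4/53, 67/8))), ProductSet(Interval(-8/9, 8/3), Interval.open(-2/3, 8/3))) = Union(ProductSet({-3/80, 67/8}, Interval(-4/53, 67/8)), ProductSet(Interval(-8/9, 8/3), Interval.open(-2/3, 8/3)))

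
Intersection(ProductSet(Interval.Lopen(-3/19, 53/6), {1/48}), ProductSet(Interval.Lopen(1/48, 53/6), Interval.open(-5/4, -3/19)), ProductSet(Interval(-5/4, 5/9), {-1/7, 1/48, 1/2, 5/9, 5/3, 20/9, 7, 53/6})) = EmptySet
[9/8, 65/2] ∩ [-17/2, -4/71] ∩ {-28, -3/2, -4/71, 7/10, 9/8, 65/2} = ∅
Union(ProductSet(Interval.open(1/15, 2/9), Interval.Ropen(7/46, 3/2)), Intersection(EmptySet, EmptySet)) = ProductSet(Interval.open(1/15, 2/9), Interval.Ropen(7/46, 3/2))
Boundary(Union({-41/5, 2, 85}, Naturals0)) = Union({-41/5}, Naturals0)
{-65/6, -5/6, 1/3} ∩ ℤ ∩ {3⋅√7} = ∅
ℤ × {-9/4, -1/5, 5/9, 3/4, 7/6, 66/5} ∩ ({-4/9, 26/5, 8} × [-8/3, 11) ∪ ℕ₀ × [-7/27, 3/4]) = (ℕ₀ × {-1/5, 5/9, 3/4}) ∪ ({8} × {-9/4, -1/5, 5/9, 3/4, 7/6})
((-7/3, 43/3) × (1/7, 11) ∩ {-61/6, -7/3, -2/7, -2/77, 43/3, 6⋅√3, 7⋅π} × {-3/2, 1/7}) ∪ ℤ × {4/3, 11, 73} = ℤ × {4/3, 11, 73}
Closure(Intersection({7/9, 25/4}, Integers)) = EmptySet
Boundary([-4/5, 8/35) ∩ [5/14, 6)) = ∅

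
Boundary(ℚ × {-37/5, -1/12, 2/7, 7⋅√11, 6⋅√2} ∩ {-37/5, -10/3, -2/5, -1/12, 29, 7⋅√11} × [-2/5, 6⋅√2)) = {-37/5, -10/3, -2/5, -1/12, 29} × {-1/12, 2/7}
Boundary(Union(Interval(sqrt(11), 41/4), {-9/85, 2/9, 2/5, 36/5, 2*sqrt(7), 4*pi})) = {-9/85, 2/9, 2/5, 41/4, sqrt(11), 4*pi}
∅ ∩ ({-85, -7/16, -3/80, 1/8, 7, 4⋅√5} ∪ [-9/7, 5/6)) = ∅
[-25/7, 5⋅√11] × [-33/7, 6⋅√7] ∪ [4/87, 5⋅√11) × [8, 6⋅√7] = [-25/7, 5⋅√11] × [-33/7, 6⋅√7]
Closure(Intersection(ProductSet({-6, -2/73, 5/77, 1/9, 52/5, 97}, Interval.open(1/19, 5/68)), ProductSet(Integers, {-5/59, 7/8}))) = EmptySet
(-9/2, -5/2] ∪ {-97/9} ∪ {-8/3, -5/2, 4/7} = {-97/9, 4/7} ∪ (-9/2, -5/2]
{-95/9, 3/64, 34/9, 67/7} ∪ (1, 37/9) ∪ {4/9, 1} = {-95/9, 3/64, 4/9, 67/7} ∪ [1, 37/9)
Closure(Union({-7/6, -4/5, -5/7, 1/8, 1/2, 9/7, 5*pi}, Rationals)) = Reals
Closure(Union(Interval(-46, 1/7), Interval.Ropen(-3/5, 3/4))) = Interval(-46, 3/4)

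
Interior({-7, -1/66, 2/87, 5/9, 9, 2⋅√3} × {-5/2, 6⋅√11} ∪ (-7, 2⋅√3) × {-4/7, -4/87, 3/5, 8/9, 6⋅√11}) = ∅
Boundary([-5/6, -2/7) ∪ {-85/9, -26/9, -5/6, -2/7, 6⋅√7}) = {-85/9, -26/9, -5/6, -2/7, 6⋅√7}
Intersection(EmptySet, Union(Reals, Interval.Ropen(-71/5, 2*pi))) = EmptySet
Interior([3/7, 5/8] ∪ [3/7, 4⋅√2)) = (3/7, 4⋅√2)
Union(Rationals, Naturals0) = Rationals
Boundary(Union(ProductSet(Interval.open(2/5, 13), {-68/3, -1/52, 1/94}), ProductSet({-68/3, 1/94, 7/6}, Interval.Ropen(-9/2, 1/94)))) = Union(ProductSet({-68/3, 1/94, 7/6}, Interval(-9/2, 1/94)), ProductSet(Interval(2/5, 13), {-68/3, -1/52, 1/94}))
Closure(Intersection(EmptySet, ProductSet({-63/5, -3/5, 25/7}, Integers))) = EmptySet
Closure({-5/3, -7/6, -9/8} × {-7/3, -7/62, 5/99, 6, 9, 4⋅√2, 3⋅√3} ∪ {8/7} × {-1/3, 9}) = ({8/7} × {-1/3, 9}) ∪ ({-5/3, -7/6, -9/8} × {-7/3, -7/62, 5/99, 6, 9, 4⋅√2, 3⋅√3})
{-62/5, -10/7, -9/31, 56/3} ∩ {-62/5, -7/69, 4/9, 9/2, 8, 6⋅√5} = {-62/5}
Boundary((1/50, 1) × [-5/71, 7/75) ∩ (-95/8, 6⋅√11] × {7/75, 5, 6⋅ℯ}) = ∅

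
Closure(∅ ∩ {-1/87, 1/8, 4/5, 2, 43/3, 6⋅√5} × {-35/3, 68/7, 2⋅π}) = ∅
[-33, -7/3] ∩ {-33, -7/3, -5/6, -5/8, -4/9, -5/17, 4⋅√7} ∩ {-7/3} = {-7/3}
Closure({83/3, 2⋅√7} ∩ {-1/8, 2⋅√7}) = {2⋅√7}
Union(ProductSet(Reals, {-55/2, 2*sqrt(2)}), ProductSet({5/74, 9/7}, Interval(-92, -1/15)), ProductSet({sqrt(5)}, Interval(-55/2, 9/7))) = Union(ProductSet({sqrt(5)}, Interval(-55/2, 9/7)), ProductSet({5/74, 9/7}, Interval(-92, -1/15)), ProductSet(Reals, {-55/2, 2*sqrt(2)}))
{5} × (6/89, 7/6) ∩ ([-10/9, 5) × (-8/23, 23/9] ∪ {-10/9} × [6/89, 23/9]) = ∅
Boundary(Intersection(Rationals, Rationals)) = Reals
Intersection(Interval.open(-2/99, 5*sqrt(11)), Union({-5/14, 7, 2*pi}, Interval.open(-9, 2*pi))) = Union({7}, Interval.Lopen(-2/99, 2*pi))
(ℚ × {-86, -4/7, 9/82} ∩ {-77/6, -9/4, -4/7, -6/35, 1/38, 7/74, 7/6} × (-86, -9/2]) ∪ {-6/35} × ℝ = {-6/35} × ℝ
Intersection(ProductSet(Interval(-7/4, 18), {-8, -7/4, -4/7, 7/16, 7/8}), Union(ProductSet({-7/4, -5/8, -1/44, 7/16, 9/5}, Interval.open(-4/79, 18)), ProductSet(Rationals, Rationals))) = ProductSet(Intersection(Interval(-7/4, 18), Rationals), {-8, -7/4, -4/7, 7/16, 7/8})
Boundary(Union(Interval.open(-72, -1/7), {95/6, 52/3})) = {-72, -1/7, 95/6, 52/3}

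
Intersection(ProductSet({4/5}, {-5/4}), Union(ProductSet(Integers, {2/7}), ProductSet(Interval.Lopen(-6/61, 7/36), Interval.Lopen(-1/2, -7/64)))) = EmptySet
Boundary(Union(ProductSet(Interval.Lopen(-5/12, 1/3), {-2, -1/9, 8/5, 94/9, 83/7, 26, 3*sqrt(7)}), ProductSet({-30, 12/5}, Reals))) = Union(ProductSet({-30, 12/5}, Reals), ProductSet(Interval(-5/12, 1/3), {-2, -1/9, 8/5, 94/9, 83/7, 26, 3*sqrt(7)}))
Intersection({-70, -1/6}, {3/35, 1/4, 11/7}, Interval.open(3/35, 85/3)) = EmptySet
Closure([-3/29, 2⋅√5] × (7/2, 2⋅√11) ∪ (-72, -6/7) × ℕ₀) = ((-72, -6/7) × ℕ₀) ∪ ([-72, -6/7] × (ℕ₀ ∪ (ℕ₀ \ (7/2, 2⋅√11)))) ∪ ([-3/29, 2⋅√5] × [7/2, 2⋅√11])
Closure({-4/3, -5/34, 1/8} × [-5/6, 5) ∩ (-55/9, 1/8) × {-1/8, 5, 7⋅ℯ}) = {-4/3, -5/34} × {-1/8}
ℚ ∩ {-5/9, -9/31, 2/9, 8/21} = {-5/9, -9/31, 2/9, 8/21}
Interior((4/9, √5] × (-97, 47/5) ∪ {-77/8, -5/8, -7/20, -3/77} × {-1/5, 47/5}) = (4/9, √5) × (-97, 47/5)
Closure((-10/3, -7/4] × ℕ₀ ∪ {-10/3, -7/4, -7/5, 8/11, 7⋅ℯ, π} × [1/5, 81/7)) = ([-10/3, -7/4] × ℕ₀) ∪ ({-10/3, -7/4, -7/5, 8/11, 7⋅ℯ, π} × [1/5, 81/7])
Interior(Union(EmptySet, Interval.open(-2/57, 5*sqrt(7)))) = Interval.open(-2/57, 5*sqrt(7))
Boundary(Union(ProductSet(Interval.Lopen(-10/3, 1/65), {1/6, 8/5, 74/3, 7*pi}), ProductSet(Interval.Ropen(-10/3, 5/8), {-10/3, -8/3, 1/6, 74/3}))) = Union(ProductSet(Interval(-10/3, 1/65), {1/6, 8/5, 74/3, 7*pi}), ProductSet(Interval(-10/3, 5/8), {-10/3, -8/3, 1/6, 74/3}))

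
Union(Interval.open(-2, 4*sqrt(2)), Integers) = Union(Integers, Interval.Ropen(-2, 4*sqrt(2)))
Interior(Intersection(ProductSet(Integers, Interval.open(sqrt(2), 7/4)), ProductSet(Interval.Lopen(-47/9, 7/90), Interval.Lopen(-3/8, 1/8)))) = EmptySet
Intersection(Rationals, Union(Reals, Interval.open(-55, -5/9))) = Intersection(Interval(-oo, oo), Rationals)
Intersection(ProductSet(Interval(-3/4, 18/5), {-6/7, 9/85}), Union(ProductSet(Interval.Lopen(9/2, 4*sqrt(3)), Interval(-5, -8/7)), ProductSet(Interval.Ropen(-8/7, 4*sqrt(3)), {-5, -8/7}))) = EmptySet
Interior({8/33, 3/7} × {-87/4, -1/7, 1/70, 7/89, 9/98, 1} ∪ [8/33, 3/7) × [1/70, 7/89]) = (8/33, 3/7) × (1/70, 7/89)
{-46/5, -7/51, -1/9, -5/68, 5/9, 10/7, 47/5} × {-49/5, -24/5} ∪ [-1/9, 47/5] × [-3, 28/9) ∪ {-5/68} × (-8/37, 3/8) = ([-1/9, 47/5] × [-3, 28/9)) ∪ ({-46/5, -7/51, -1/9, -5/68, 5/9, 10/7, 47/5} × {-49/5, -24/5})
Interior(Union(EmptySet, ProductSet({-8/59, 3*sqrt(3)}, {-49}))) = EmptySet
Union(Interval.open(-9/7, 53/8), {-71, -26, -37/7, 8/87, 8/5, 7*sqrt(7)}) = Union({-71, -26, -37/7, 7*sqrt(7)}, Interval.open(-9/7, 53/8))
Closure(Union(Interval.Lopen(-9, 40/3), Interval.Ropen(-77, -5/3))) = Interval(-77, 40/3)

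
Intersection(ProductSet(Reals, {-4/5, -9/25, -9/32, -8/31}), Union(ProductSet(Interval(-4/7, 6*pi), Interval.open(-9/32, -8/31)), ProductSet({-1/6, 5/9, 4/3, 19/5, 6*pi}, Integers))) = EmptySet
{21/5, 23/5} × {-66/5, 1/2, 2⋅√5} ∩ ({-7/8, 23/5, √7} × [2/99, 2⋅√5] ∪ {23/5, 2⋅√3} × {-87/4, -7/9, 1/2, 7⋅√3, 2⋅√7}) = {23/5} × {1/2, 2⋅√5}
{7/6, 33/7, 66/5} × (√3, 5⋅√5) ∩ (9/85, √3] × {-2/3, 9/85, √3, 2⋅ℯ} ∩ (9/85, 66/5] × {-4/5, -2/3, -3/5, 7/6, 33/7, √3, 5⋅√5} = ∅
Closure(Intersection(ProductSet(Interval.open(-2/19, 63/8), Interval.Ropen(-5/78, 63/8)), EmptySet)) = EmptySet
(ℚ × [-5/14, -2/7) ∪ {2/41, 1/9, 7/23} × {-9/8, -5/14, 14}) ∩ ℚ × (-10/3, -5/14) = {2/41, 1/9, 7/23} × {-9/8}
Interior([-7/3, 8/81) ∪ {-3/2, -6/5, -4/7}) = (-7/3, 8/81)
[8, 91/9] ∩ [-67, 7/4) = ∅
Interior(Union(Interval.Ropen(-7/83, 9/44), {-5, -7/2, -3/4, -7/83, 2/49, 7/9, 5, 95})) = Interval.open(-7/83, 9/44)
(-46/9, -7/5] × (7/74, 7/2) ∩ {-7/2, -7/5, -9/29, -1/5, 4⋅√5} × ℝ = {-7/2, -7/5} × (7/74, 7/2)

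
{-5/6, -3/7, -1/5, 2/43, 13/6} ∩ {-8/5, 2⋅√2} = ∅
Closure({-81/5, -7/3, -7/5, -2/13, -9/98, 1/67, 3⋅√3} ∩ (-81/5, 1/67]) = {-7/3, -7/5, -2/13, -9/98, 1/67}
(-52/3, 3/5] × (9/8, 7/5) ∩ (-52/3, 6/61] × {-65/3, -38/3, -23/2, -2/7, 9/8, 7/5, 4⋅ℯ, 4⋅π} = ∅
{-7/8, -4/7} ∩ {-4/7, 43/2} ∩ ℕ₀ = ∅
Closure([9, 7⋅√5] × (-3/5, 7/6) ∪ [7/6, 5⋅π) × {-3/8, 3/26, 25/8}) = ([7/6, 5⋅π] × {-3/8, 3/26, 25/8}) ∪ ([9, 7⋅√5] × [-3/5, 7/6])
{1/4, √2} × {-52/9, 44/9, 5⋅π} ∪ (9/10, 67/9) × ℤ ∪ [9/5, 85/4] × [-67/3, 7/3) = ((9/10, 67/9) × ℤ) ∪ ([9/5, 85/4] × [-67/3, 7/3)) ∪ ({1/4, √2} × {-52/9, 44/9, 5⋅π})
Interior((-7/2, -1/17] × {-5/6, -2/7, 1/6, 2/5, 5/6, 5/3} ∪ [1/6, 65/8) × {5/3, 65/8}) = ∅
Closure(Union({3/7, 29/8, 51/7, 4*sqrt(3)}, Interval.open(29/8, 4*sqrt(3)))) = Union({3/7, 51/7}, Interval(29/8, 4*sqrt(3)))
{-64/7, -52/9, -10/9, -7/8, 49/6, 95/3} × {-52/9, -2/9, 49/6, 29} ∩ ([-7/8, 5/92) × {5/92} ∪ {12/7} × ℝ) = ∅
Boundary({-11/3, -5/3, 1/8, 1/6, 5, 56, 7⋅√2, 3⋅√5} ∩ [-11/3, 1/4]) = {-11/3, -5/3, 1/8, 1/6}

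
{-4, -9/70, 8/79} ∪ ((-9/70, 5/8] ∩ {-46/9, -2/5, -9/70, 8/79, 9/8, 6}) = {-4, -9/70, 8/79}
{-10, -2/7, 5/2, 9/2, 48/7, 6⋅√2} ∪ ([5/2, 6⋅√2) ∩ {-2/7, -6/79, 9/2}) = {-10, -2/7, 5/2, 9/2, 48/7, 6⋅√2}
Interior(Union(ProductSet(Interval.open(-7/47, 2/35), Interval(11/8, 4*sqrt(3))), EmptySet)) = ProductSet(Interval.open(-7/47, 2/35), Interval.open(11/8, 4*sqrt(3)))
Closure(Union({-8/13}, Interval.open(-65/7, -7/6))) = Union({-8/13}, Interval(-65/7, -7/6))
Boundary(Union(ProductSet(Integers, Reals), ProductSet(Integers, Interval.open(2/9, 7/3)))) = ProductSet(Integers, Reals)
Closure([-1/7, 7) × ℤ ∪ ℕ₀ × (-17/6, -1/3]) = ([-1/7, 7] × ℤ) ∪ (ℕ₀ × [-17/6, -1/3])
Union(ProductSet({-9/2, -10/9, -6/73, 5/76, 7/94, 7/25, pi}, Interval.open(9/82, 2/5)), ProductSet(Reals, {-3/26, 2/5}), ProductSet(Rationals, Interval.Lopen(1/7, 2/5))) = Union(ProductSet({-9/2, -10/9, -6/73, 5/76, 7/94, 7/25, pi}, Interval.open(9/82, 2/5)), ProductSet(Rationals, Interval.Lopen(1/7, 2/5)), ProductSet(Reals, {-3/26, 2/5}))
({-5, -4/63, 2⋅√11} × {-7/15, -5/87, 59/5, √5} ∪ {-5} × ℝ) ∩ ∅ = ∅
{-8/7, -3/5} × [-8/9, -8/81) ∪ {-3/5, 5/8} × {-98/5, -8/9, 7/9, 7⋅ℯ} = ({-8/7, -3/5} × [-8/9, -8/81)) ∪ ({-3/5, 5/8} × {-98/5, -8/9, 7/9, 7⋅ℯ})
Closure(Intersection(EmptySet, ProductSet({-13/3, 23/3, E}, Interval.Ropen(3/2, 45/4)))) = EmptySet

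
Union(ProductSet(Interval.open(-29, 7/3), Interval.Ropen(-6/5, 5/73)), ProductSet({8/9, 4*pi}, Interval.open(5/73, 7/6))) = Union(ProductSet({8/9, 4*pi}, Interval.open(5/73, 7/6)), ProductSet(Interval.open(-29, 7/3), Interval.Ropen(-6/5, 5/73)))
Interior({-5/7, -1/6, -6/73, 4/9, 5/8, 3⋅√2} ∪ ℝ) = ℝ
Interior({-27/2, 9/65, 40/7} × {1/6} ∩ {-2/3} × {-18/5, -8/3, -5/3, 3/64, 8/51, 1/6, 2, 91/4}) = ∅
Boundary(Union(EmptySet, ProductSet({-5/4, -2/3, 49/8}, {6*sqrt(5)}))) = ProductSet({-5/4, -2/3, 49/8}, {6*sqrt(5)})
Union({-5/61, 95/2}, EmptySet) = {-5/61, 95/2}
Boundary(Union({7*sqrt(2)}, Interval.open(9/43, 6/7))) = {9/43, 6/7, 7*sqrt(2)}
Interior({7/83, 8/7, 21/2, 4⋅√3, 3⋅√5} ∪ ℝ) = ℝ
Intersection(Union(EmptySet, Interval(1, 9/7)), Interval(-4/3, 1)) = {1}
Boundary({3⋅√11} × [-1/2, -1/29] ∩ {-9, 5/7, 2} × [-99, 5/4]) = ∅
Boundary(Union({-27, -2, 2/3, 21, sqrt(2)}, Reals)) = EmptySet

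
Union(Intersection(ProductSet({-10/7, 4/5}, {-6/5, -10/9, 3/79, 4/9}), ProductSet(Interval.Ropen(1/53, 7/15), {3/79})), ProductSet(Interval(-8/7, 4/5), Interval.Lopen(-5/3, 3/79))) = ProductSet(Interval(-8/7, 4/5), Interval.Lopen(-5/3, 3/79))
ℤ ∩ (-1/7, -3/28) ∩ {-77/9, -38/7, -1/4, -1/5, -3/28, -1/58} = ∅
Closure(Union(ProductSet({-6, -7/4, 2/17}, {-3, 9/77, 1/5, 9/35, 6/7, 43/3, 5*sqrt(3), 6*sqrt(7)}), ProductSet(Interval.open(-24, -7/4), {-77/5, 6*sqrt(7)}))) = Union(ProductSet({-6, -7/4, 2/17}, {-3, 9/77, 1/5, 9/35, 6/7, 43/3, 5*sqrt(3), 6*sqrt(7)}), ProductSet(Interval(-24, -7/4), {-77/5, 6*sqrt(7)}))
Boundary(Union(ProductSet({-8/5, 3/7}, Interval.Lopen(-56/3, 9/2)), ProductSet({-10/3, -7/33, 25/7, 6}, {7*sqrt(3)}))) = Union(ProductSet({-8/5, 3/7}, Interval(-56/3, 9/2)), ProductSet({-10/3, -7/33, 25/7, 6}, {7*sqrt(3)}))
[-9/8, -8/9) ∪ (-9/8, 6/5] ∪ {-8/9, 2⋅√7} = [-9/8, 6/5] ∪ {2⋅√7}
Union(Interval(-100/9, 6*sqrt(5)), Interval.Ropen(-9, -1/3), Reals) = Interval(-oo, oo)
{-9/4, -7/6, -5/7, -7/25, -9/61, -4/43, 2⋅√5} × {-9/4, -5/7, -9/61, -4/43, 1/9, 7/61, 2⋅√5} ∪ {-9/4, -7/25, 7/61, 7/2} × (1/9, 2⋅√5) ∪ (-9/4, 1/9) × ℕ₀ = ((-9/4, 1/9) × ℕ₀) ∪ ({-9/4, -7/25, 7/61, 7/2} × (1/9, 2⋅√5)) ∪ ({-9/4, -7/6, -5/7, -7/25, -9/61, -4/43, 2⋅√5} × {-9/4, -5/7, -9/61, -4/43, 1/9, 7/61, 2⋅√5})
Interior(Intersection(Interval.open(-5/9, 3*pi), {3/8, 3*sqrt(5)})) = EmptySet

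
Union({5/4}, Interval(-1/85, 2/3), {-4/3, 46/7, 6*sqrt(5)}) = Union({-4/3, 5/4, 46/7, 6*sqrt(5)}, Interval(-1/85, 2/3))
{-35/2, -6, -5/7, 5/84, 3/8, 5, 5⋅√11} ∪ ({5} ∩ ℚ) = {-35/2, -6, -5/7, 5/84, 3/8, 5, 5⋅√11}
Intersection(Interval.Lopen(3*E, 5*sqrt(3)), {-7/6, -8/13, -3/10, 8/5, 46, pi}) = EmptySet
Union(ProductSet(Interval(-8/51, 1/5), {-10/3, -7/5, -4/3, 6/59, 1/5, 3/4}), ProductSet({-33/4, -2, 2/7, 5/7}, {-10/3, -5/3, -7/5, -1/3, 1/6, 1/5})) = Union(ProductSet({-33/4, -2, 2/7, 5/7}, {-10/3, -5/3, -7/5, -1/3, 1/6, 1/5}), ProductSet(Interval(-8/51, 1/5), {-10/3, -7/5, -4/3, 6/59, 1/5, 3/4}))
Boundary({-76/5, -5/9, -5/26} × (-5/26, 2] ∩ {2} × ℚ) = ∅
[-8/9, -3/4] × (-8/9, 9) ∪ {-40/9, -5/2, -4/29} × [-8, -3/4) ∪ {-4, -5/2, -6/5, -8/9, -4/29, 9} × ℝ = ({-4, -5/2, -6/5, -8/9, -4/29, 9} × ℝ) ∪ ({-40/9, -5/2, -4/29} × [-8, -3/4)) ∪ ([-8/9, -3/4] × (-8/9, 9))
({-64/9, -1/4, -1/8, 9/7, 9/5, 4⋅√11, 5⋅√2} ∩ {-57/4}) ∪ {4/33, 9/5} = {4/33, 9/5}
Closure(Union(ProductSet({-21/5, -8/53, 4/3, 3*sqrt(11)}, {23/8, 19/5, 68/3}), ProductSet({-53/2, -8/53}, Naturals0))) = Union(ProductSet({-53/2, -8/53}, Naturals0), ProductSet({-21/5, -8/53, 4/3, 3*sqrt(11)}, {23/8, 19/5, 68/3}))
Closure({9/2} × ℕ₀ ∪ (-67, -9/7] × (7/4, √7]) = ({9/2} × ℕ₀) ∪ ({-67, -9/7} × [7/4, √7]) ∪ ([-67, -9/7] × {7/4, √7}) ∪ ((-67, -9/7] × (7/4, √7])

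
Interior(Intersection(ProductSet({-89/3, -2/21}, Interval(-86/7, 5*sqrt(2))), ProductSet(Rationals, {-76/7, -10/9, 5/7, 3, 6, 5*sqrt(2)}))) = EmptySet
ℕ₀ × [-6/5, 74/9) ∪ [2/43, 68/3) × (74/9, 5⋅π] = (ℕ₀ × [-6/5, 74/9)) ∪ ([2/43, 68/3) × (74/9, 5⋅π])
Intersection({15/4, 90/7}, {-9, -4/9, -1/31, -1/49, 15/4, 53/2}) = {15/4}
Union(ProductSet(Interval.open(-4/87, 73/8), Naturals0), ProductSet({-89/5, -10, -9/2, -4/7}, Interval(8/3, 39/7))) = Union(ProductSet({-89/5, -10, -9/2, -4/7}, Interval(8/3, 39/7)), ProductSet(Interval.open(-4/87, 73/8), Naturals0))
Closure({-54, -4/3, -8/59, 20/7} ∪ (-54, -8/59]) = [-54, -8/59] ∪ {20/7}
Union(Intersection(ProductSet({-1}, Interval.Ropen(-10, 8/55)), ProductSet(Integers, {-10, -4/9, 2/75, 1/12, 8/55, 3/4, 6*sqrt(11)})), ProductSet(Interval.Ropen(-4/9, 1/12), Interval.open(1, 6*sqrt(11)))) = Union(ProductSet({-1}, {-10, -4/9, 2/75, 1/12}), ProductSet(Interval.Ropen(-4/9, 1/12), Interval.open(1, 6*sqrt(11))))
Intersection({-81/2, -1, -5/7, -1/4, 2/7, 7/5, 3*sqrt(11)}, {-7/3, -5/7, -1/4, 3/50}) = {-5/7, -1/4}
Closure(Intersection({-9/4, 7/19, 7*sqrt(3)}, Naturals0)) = EmptySet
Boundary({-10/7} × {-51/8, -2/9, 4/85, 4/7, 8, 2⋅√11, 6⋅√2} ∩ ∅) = ∅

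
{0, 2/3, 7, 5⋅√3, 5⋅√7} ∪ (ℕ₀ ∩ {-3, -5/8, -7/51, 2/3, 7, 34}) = {0, 2/3, 7, 34, 5⋅√3, 5⋅√7}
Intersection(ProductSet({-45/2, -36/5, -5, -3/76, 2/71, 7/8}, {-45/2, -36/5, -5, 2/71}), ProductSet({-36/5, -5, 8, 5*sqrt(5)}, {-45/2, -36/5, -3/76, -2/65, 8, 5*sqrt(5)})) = ProductSet({-36/5, -5}, {-45/2, -36/5})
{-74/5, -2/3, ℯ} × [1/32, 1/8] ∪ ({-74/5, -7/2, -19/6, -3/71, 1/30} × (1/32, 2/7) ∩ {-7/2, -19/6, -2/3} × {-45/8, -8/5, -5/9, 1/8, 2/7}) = ({-7/2, -19/6} × {1/8}) ∪ ({-74/5, -2/3, ℯ} × [1/32, 1/8])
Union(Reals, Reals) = Reals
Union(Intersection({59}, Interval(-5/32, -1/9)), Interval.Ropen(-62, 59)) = Interval.Ropen(-62, 59)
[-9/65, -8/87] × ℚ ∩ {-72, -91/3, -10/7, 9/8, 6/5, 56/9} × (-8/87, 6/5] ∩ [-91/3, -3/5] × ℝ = ∅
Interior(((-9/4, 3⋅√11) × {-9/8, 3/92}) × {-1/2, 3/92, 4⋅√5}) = ∅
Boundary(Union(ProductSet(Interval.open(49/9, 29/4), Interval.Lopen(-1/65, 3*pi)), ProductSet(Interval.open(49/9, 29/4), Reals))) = ProductSet({49/9, 29/4}, Reals)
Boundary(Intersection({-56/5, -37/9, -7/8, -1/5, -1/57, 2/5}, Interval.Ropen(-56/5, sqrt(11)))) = {-56/5, -37/9, -7/8, -1/5, -1/57, 2/5}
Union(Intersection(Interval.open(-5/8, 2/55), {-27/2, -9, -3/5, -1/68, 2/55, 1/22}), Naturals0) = Union({-3/5, -1/68}, Naturals0)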